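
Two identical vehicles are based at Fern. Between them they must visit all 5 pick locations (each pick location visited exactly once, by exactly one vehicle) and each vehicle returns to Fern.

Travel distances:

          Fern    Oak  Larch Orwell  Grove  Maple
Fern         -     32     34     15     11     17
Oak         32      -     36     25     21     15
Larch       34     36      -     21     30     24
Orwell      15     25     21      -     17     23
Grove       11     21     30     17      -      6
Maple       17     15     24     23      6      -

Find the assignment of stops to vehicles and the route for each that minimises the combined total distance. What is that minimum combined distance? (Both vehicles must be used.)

There are 2^4 − 1 = 15 ways to divide the 5 stops into two non-empty groups. For each, the best each vehicle can do is its own shortest tour through its group:
  {Oak} + {Larch, Orwell, Grove, Maple}: 64 + 77 = 141
  {Larch} + {Oak, Orwell, Grove, Maple}: 68 + 72 = 140
  {Oak, Larch} + {Orwell, Grove, Maple}: 102 + 55 = 157
  {Orwell} + {Oak, Larch, Grove, Maple}: 30 + 102 = 132
  {Oak, Orwell} + {Larch, Grove, Maple}: 72 + 75 = 147
  {Larch, Orwell} + {Oak, Grove, Maple}: 70 + 64 = 134
  … (15 splits in total)
  {Grove} + {Oak, Larch, Orwell, Maple}: 22 + 104 = 126  ← best
Best: vehicle 1 Fern → Grove → Fern = 22; vehicle 2 Fern → Orwell → Larch → Oak → Maple → Fern = 104; combined 126.

Minimum combined distance: 126.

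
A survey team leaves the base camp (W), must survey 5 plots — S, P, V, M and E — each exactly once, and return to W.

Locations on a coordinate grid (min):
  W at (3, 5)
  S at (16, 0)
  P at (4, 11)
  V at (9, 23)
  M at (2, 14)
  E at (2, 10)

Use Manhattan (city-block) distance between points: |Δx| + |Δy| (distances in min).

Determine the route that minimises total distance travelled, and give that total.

Minimum total distance: 78 min.

With 5 stops there are 5!/2 = 60 distinct round trips (a route and its reverse cost the same).
W - S - P - V - M - E - W: 18+23+17+16+4+6 = 84
W - S - P - V - E - M - W: 18+23+17+20+4+10 = 92
W - S - P - M - V - E - W: 18+23+5+16+20+6 = 88
W - S - P - M - E - V - W: 18+23+5+4+20+24 = 94
W - S - P - E - V - M - W: 18+23+3+20+16+10 = 90
W - S - P - E - M - V - W: 18+23+3+4+16+24 = 88
W - S - V - P - M - E - W: 18+30+17+5+4+6 = 80
W - S - V - P - E - M - W: 18+30+17+3+4+10 = 82
W - S - V - M - P - E - W: 18+30+16+5+3+6 = 78
W - S - V - M - E - P - W: 18+30+16+4+3+7 = 78
W - S - V - E - P - M - W: 18+30+20+3+5+10 = 86
W - S - V - E - M - P - W: 18+30+20+4+5+7 = 84
W - S - M - P - V - E - W: 18+28+5+17+20+6 = 94
W - S - M - P - E - V - W: 18+28+5+3+20+24 = 98
… (46 more)
The minimum is 78.
One optimal route: W → S → V → M → P → E → W (or its reverse).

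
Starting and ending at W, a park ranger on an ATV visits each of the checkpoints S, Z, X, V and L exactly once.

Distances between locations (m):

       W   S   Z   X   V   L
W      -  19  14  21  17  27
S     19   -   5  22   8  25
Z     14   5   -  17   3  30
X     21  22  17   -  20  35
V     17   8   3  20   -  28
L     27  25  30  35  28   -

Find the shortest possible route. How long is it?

W - S - Z - X - V - L - W: 19+5+17+20+28+27 = 116
W - S - Z - X - L - V - W: 19+5+17+35+28+17 = 121
W - S - Z - V - X - L - W: 19+5+3+20+35+27 = 109
W - S - Z - V - L - X - W: 19+5+3+28+35+21 = 111
W - S - Z - L - X - V - W: 19+5+30+35+20+17 = 126
W - S - Z - L - V - X - W: 19+5+30+28+20+21 = 123
W - S - X - Z - V - L - W: 19+22+17+3+28+27 = 116
W - S - X - Z - L - V - W: 19+22+17+30+28+17 = 133
W - S - X - V - Z - L - W: 19+22+20+3+30+27 = 121
W - S - X - V - L - Z - W: 19+22+20+28+30+14 = 133
W - S - X - L - Z - V - W: 19+22+35+30+3+17 = 126
W - S - X - L - V - Z - W: 19+22+35+28+3+14 = 121
W - S - V - Z - X - L - W: 19+8+3+17+35+27 = 109
W - S - V - Z - L - X - W: 19+8+3+30+35+21 = 116
… (46 more)
W - X - Z - V - S - L - W: 21+17+3+8+25+27 = 101  ← best
The minimum is 101.
One optimal route: W → X → Z → V → S → L → W (or its reverse).

Minimum total distance: 101 m.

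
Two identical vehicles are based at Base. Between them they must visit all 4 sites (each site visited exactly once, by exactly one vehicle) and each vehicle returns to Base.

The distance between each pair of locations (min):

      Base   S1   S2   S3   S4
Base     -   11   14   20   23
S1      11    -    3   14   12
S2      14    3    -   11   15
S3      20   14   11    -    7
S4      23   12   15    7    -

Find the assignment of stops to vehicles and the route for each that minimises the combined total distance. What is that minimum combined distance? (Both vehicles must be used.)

77 min — the smallest possible combined total.

Try each way of splitting the stops between the two vehicles (each non-empty) and, for each split, find the best tour for each vehicle:
  {S1} + {S2, S3, S4}: 22 + 55 = 77
  {S2} + {S1, S3, S4}: 28 + 50 = 78
  {S1, S2} + {S3, S4}: 28 + 50 = 78
  {S3} + {S1, S2, S4}: 40 + 52 = 92
  {S1, S3} + {S2, S4}: 45 + 52 = 97
  {S2, S3} + {S1, S4}: 45 + 46 = 91
  … (7 splits in total)
Best: vehicle 1 Base → S1 → Base = 22; vehicle 2 Base → S2 → S3 → S4 → Base = 55; combined 77.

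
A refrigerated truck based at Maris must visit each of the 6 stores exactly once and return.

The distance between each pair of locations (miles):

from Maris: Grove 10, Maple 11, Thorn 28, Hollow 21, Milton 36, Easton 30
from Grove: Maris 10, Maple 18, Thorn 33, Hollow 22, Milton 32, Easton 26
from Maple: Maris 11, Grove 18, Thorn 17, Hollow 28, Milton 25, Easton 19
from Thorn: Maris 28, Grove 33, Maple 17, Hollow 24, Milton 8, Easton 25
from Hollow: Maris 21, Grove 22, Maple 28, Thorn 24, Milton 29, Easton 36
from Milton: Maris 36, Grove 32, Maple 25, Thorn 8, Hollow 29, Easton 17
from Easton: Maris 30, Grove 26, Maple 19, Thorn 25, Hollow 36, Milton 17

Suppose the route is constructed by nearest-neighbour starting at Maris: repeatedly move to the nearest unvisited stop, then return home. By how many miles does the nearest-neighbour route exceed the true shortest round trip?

Maris: Grove=10, Maple=11, Hollow=21, Thorn=28, Easton=30, Milton=36 ⇒ Grove
Grove: Maple=18, Hollow=22, Easton=26, Milton=32, Thorn=33 ⇒ Maple
Maple: Thorn=17, Easton=19, Milton=25, Hollow=28 ⇒ Thorn
Thorn: Milton=8, Hollow=24, Easton=25 ⇒ Milton
Milton: Easton=17, Hollow=29 ⇒ Easton
Easton: Hollow=36 ⇒ Hollow
NN route Maris → Grove → Maple → Thorn → Milton → Easton → Hollow → Maris costs 127.
Optimal: Maris → Grove → Hollow → Thorn → Milton → Easton → Maple → Maris costs 111 (by enumerating all 360 distinct tours).
Excess = 127 − 111 = 16.

16 miles longer than the optimal tour.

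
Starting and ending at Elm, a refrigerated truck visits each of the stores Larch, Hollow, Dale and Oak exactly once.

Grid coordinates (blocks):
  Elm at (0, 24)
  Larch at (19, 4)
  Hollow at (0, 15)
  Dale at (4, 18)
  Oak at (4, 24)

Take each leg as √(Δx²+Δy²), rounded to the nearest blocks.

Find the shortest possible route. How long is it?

Minimum total distance: 62 blocks.

Elm - Larch - Hollow - Dale - Oak - Elm: 28+22+5+6+4 = 65
Elm - Larch - Hollow - Oak - Dale - Elm: 28+22+10+6+7 = 73
Elm - Larch - Dale - Hollow - Oak - Elm: 28+21+5+10+4 = 68
Elm - Larch - Dale - Oak - Hollow - Elm: 28+21+6+10+9 = 74
Elm - Larch - Oak - Hollow - Dale - Elm: 28+25+10+5+7 = 75
Elm - Larch - Oak - Dale - Hollow - Elm: 28+25+6+5+9 = 73
Elm - Hollow - Larch - Dale - Oak - Elm: 9+22+21+6+4 = 62
Elm - Hollow - Larch - Oak - Dale - Elm: 9+22+25+6+7 = 69
Elm - Hollow - Dale - Larch - Oak - Elm: 9+5+21+25+4 = 64
Elm - Hollow - Oak - Larch - Dale - Elm: 9+10+25+21+7 = 72
Elm - Dale - Larch - Hollow - Oak - Elm: 7+21+22+10+4 = 64
Elm - Dale - Hollow - Larch - Oak - Elm: 7+5+22+25+4 = 63
The minimum is 62.
One optimal route: Elm → Hollow → Larch → Dale → Oak → Elm (or its reverse).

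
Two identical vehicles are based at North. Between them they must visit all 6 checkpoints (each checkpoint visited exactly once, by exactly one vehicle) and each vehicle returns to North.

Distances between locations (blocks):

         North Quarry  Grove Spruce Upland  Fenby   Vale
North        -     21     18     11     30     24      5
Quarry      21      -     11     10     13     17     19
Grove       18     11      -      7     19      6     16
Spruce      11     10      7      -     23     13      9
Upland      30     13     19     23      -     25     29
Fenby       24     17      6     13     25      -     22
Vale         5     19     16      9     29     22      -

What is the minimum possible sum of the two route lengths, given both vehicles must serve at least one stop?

Try each way of splitting the stops between the two vehicles (each non-empty) and, for each split, find the best tour for each vehicle:
  {Quarry} + {Grove, Spruce, Upland, Fenby, Vale}: 42 + 82 = 124
  {Grove} + {Quarry, Spruce, Upland, Fenby, Vale}: 36 + 86 = 122
  {Quarry, Grove} + {Spruce, Upland, Fenby, Vale}: 50 + 82 = 132
  {Spruce} + {Quarry, Grove, Upland, Fenby, Vale}: 22 + 86 = 108
  {Quarry, Spruce} + {Grove, Upland, Fenby, Vale}: 42 + 82 = 124
  {Grove, Spruce} + {Quarry, Upland, Fenby, Vale}: 36 + 86 = 122
  … (31 splits in total)
  {Quarry, Grove, Spruce, Upland, Fenby} + {Vale}: 83 + 10 = 93  ← best
Best: vehicle 1 North → Quarry → Upland → Grove → Fenby → Spruce → North = 83; vehicle 2 North → Vale → North = 10; combined 93.

Minimum combined distance: 93 blocks.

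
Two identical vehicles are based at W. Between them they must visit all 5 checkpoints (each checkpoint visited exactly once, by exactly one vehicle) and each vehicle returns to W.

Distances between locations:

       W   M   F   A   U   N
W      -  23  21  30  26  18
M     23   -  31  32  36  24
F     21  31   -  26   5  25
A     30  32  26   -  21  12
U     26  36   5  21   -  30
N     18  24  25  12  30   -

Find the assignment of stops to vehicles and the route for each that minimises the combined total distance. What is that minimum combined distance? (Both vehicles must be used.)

Check every non-empty split of the stops between the two vehicles; for each half take its own optimal tour:
  {M} + {F, A, U, N}: 46 + 77 = 123
  {F} + {M, A, U, N}: 42 + 106 = 148
  {M, F} + {A, U, N}: 75 + 77 = 152
  {A} + {M, F, U, N}: 60 + 103 = 163
  {M, A} + {F, U, N}: 85 + 74 = 159
  {F, A} + {M, U, N}: 77 + 103 = 180
  … (15 splits in total)
Best: vehicle 1 W → M → W = 46; vehicle 2 W → F → U → A → N → W = 77; combined 123.

Minimum combined distance: 123.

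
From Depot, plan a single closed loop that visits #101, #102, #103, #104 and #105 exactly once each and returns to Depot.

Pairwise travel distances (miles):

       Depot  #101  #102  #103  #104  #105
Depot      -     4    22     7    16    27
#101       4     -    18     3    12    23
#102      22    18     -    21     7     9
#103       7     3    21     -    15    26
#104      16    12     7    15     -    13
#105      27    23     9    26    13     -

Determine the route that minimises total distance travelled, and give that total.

There are 60 distinct closed tours to check (reversals are equivalent).
Depot - #101 - #102 - #103 - #104 - #105 - Depot: 4+18+21+15+13+27 = 98
Depot - #101 - #102 - #103 - #105 - #104 - Depot: 4+18+21+26+13+16 = 98
Depot - #101 - #102 - #104 - #103 - #105 - Depot: 4+18+7+15+26+27 = 97
Depot - #101 - #102 - #104 - #105 - #103 - Depot: 4+18+7+13+26+7 = 75
Depot - #101 - #102 - #105 - #103 - #104 - Depot: 4+18+9+26+15+16 = 88
Depot - #101 - #102 - #105 - #104 - #103 - Depot: 4+18+9+13+15+7 = 66
Depot - #101 - #103 - #102 - #104 - #105 - Depot: 4+3+21+7+13+27 = 75
Depot - #101 - #103 - #102 - #105 - #104 - Depot: 4+3+21+9+13+16 = 66
Depot - #101 - #103 - #104 - #102 - #105 - Depot: 4+3+15+7+9+27 = 65
Depot - #101 - #103 - #104 - #105 - #102 - Depot: 4+3+15+13+9+22 = 66
Depot - #101 - #103 - #105 - #102 - #104 - Depot: 4+3+26+9+7+16 = 65
Depot - #101 - #103 - #105 - #104 - #102 - Depot: 4+3+26+13+7+22 = 75
Depot - #101 - #104 - #102 - #103 - #105 - Depot: 4+12+7+21+26+27 = 97
Depot - #101 - #104 - #102 - #105 - #103 - Depot: 4+12+7+9+26+7 = 65
… (46 more)
The minimum is 65.
One optimal route: Depot → #101 → #103 → #104 → #102 → #105 → Depot (or its reverse).

Shortest round trip = 65 miles.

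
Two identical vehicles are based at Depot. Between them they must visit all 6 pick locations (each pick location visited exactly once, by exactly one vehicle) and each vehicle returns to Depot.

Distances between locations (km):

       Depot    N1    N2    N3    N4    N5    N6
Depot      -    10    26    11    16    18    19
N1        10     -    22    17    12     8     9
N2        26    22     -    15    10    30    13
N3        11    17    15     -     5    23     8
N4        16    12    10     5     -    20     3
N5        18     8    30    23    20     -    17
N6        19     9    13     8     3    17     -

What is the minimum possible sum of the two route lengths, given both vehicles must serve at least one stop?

Try each way of splitting the stops between the two vehicles (each non-empty) and, for each split, find the best tour for each vehicle:
  {N1} + {N2, N3, N4, N5, N6}: 20 + 74 = 94
  {N2} + {N1, N3, N4, N5, N6}: 52 + 54 = 106
  {N1, N2} + {N3, N4, N5, N6}: 58 + 54 = 112
  {N3} + {N1, N2, N4, N5, N6}: 22 + 74 = 96
  {N1, N3} + {N2, N4, N5, N6}: 38 + 74 = 112
  {N2, N3} + {N1, N4, N5, N6}: 52 + 54 = 106
  … (31 splits in total)
Best: vehicle 1 Depot → N1 → Depot = 20; vehicle 2 Depot → N3 → N2 → N4 → N6 → N5 → Depot = 74; combined 94.

94 km — the smallest possible combined total.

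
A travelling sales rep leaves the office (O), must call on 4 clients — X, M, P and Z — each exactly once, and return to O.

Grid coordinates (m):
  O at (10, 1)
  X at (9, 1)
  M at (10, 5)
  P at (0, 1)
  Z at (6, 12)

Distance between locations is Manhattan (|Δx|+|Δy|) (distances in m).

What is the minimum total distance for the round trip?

O-X-M-P-Z-O: 1+5+14+17+15 = 52
O-X-M-Z-P-O: 1+5+11+17+10 = 44
O-X-P-M-Z-O: 1+9+14+11+15 = 50
O-X-P-Z-M-O: 1+9+17+11+4 = 42
O-X-Z-M-P-O: 1+14+11+14+10 = 50
O-X-Z-P-M-O: 1+14+17+14+4 = 50
O-M-X-P-Z-O: 4+5+9+17+15 = 50
O-M-X-Z-P-O: 4+5+14+17+10 = 50
O-M-P-X-Z-O: 4+14+9+14+15 = 56
O-M-Z-X-P-O: 4+11+14+9+10 = 48
O-P-X-M-Z-O: 10+9+5+11+15 = 50
O-P-M-X-Z-O: 10+14+5+14+15 = 58
The minimum is 42.
One optimal route: O → X → P → Z → M → O (or its reverse).

Minimum total distance: 42 m.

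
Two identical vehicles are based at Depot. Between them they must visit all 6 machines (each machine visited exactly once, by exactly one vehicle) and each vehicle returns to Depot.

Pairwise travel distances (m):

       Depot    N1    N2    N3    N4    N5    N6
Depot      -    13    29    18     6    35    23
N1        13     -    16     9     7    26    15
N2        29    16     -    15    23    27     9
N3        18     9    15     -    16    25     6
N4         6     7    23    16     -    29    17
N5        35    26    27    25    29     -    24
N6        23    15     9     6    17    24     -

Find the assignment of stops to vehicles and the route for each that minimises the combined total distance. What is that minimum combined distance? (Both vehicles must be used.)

Minimum combined distance: 111 m.

There are 2^5 − 1 = 31 ways to divide the 6 stops into two non-empty groups. For each, the best each vehicle can do is its own shortest tour through its group:
  {N1} + {N2, N3, N4, N5, N6}: 26 + 95 = 121
  {N2} + {N1, N3, N4, N5, N6}: 58 + 87 = 145
  {N1, N2} + {N3, N4, N5, N6}: 58 + 83 = 141
  {N3} + {N1, N2, N4, N5, N6}: 36 + 97 = 133
  {N1, N3} + {N2, N4, N5, N6}: 40 + 94 = 134
  {N2, N3} + {N1, N4, N5, N6}: 62 + 86 = 148
  … (31 splits in total)
  {N4} + {N1, N2, N3, N5, N6}: 12 + 99 = 111  ← best
Best: vehicle 1 Depot → N4 → Depot = 12; vehicle 2 Depot → N1 → N3 → N6 → N2 → N5 → Depot = 99; combined 111.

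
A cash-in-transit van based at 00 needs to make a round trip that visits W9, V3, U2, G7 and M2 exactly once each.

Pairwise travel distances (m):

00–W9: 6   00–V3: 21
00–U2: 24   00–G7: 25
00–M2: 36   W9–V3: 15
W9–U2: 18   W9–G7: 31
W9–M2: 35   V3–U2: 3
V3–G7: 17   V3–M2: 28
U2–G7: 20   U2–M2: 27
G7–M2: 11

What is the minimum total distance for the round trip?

Minimum total distance: 87 m.

With 5 stops there are 5!/2 = 60 distinct round trips (a route and its reverse cost the same).
00 - W9 - V3 - U2 - G7 - M2 - 00: 6+15+3+20+11+36 = 91
00 - W9 - V3 - U2 - M2 - G7 - 00: 6+15+3+27+11+25 = 87
00 - W9 - V3 - G7 - U2 - M2 - 00: 6+15+17+20+27+36 = 121
00 - W9 - V3 - G7 - M2 - U2 - 00: 6+15+17+11+27+24 = 100
00 - W9 - V3 - M2 - U2 - G7 - 00: 6+15+28+27+20+25 = 121
00 - W9 - V3 - M2 - G7 - U2 - 00: 6+15+28+11+20+24 = 104
00 - W9 - U2 - V3 - G7 - M2 - 00: 6+18+3+17+11+36 = 91
00 - W9 - U2 - V3 - M2 - G7 - 00: 6+18+3+28+11+25 = 91
00 - W9 - U2 - G7 - V3 - M2 - 00: 6+18+20+17+28+36 = 125
00 - W9 - U2 - G7 - M2 - V3 - 00: 6+18+20+11+28+21 = 104
00 - W9 - U2 - M2 - V3 - G7 - 00: 6+18+27+28+17+25 = 121
00 - W9 - U2 - M2 - G7 - V3 - 00: 6+18+27+11+17+21 = 100
00 - W9 - G7 - V3 - U2 - M2 - 00: 6+31+17+3+27+36 = 120
00 - W9 - G7 - V3 - M2 - U2 - 00: 6+31+17+28+27+24 = 133
… (46 more)
The minimum is 87.
One optimal route: 00 → W9 → V3 → U2 → M2 → G7 → 00 (or its reverse).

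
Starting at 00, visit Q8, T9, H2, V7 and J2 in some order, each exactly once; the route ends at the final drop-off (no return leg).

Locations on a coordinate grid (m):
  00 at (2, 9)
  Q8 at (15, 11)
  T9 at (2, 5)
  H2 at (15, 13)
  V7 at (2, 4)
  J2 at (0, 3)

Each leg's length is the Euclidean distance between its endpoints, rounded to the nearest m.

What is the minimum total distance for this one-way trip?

Shortest open route: 25 m.

There are 5! = 120 possible orderings.
00→Q8→T9→H2→V7→J2: 13+14+15+16+2 = 60
00→Q8→T9→H2→J2→V7: 13+14+15+18+2 = 62
00→Q8→T9→V7→H2→J2: 13+14+1+16+18 = 62
00→Q8→T9→V7→J2→H2: 13+14+1+2+18 = 48
00→Q8→T9→J2→H2→V7: 13+14+3+18+16 = 64
00→Q8→T9→J2→V7→H2: 13+14+3+2+16 = 48
00→Q8→H2→T9→V7→J2: 13+2+15+1+2 = 33
00→Q8→H2→T9→J2→V7: 13+2+15+3+2 = 35
00→Q8→H2→V7→T9→J2: 13+2+16+1+3 = 35
00→Q8→H2→V7→J2→T9: 13+2+16+2+3 = 36
00→Q8→H2→J2→T9→V7: 13+2+18+3+1 = 37
00→Q8→H2→J2→V7→T9: 13+2+18+2+1 = 36
00→Q8→V7→T9→H2→J2: 13+15+1+15+18 = 62
00→Q8→V7→T9→J2→H2: 13+15+1+3+18 = 50
… (106 more)
00→J2→V7→T9→Q8→H2: 6+2+1+14+2 = 25  ← best
The minimum is 25.
One shortest path: 00 → J2 → V7 → T9 → Q8 → H2.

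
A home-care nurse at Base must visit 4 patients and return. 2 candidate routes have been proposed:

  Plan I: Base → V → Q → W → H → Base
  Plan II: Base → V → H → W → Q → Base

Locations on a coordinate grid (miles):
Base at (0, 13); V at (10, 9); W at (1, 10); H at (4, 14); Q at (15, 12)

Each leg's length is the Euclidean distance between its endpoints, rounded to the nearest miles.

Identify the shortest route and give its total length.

Shortest is Plan I, total 40 miles.

Plan I: 11 + 6 + 14 + 5 + 4 = 40
Plan II: 11 + 8 + 5 + 14 + 15 = 53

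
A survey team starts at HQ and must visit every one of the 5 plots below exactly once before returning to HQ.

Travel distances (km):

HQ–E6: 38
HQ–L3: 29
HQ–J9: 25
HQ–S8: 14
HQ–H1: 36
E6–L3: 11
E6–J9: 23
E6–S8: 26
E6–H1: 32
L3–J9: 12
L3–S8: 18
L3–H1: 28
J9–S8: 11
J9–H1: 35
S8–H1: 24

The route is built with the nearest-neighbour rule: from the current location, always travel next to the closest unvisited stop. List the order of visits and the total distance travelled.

HQ → [S8:14 / J9:25 / L3:29 / H1:36 / E6:38] → S8 (14)
S8 → [J9:11 / L3:18 / H1:24 / E6:26] → J9 (11)
J9 → [L3:12 / E6:23 / H1:35] → L3 (12)
L3 → [E6:11 / H1:28] → E6 (11)
E6 → [H1:32] → H1 (32)
Return H1→HQ: 36.
Total = 14 + 11 + 12 + 11 + 32 + 36 = 116.

Nearest-neighbour total = 116 km; route HQ → S8 → J9 → L3 → E6 → H1 → HQ.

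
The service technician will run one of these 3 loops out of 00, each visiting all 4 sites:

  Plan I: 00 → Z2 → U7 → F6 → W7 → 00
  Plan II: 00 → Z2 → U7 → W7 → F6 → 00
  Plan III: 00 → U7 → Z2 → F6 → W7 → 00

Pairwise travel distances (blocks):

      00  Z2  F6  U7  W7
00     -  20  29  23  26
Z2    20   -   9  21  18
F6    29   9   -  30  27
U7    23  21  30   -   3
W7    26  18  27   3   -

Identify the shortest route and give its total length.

Plan I: 20 + 21 + 30 + 27 + 26 = 124
Plan II: 20 + 21 + 3 + 27 + 29 = 100
Plan III: 23 + 21 + 9 + 27 + 26 = 106

Shortest is Plan II, total 100 blocks.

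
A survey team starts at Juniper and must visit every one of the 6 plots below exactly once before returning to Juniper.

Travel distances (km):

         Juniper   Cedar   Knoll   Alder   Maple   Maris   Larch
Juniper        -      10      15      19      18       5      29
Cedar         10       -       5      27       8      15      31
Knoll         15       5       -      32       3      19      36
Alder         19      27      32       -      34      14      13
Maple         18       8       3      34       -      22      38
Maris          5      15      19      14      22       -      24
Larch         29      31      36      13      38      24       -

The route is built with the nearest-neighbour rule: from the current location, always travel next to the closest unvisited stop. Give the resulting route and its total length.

From Juniper: distances to unvisited — Maris=5, Cedar=10, Knoll=15, Maple=18, Alder=19, Larch=29. Nearest is Maris (5).
From Maris: distances to unvisited — Alder=14, Cedar=15, Knoll=19, Maple=22, Larch=24. Nearest is Alder (14).
From Alder: distances to unvisited — Larch=13, Cedar=27, Knoll=32, Maple=34. Nearest is Larch (13).
From Larch: distances to unvisited — Cedar=31, Knoll=36, Maple=38. Nearest is Cedar (31).
From Cedar: distances to unvisited — Knoll=5, Maple=8. Nearest is Knoll (5).
From Knoll: distances to unvisited — Maple=3. Nearest is Maple (3).
Return Maple→Juniper: 18.
Total = 5 + 14 + 13 + 31 + 5 + 3 + 18 = 89.

89 km along Juniper → Maris → Alder → Larch → Cedar → Knoll → Maple → Juniper.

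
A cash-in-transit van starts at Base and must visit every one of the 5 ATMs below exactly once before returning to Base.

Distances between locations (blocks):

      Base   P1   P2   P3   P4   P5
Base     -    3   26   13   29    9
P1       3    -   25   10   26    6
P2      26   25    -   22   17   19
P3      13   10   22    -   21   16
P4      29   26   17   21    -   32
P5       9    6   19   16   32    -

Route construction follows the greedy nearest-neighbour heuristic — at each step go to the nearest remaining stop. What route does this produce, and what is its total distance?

Nearest-neighbour total = 89 blocks; route Base → P1 → P5 → P3 → P4 → P2 → Base.

At Base the remaining stops are P1 3, P5 9, P3 13, P2 26, P4 29; go to P1.
At P1 the remaining stops are P5 6, P3 10, P2 25, P4 26; go to P5.
At P5 the remaining stops are P3 16, P2 19, P4 32; go to P3.
At P3 the remaining stops are P4 21, P2 22; go to P4.
At P4 the remaining stops are P2 17; go to P2.
Return P2→Base: 26.
Total = 3 + 6 + 16 + 21 + 17 + 26 = 89.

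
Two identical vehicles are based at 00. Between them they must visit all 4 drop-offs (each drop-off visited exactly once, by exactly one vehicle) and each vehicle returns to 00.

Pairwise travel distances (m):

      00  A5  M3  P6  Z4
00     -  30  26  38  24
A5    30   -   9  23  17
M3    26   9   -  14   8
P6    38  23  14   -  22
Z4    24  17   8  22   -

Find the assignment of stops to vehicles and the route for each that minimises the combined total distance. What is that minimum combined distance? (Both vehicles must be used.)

Check every non-empty split of the stops between the two vehicles; for each half take its own optimal tour:
  {A5} + {M3, P6, Z4}: 60 + 84 = 144
  {M3} + {A5, P6, Z4}: 52 + 99 = 151
  {A5, M3} + {P6, Z4}: 65 + 84 = 149
  {P6} + {A5, M3, Z4}: 76 + 71 = 147
  {A5, P6} + {M3, Z4}: 91 + 58 = 149
  {M3, P6} + {A5, Z4}: 78 + 71 = 149
  … (7 splits in total)
  {A5, M3, P6} + {Z4}: 91 + 48 = 139  ← best
Best: vehicle 1 00 → A5 → M3 → P6 → 00 = 91; vehicle 2 00 → Z4 → 00 = 48; combined 139.

139 m — the smallest possible combined total.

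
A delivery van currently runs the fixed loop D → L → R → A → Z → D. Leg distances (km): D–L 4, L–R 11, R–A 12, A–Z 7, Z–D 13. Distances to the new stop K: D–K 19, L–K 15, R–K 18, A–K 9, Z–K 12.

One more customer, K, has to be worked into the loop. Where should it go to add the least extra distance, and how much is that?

Insertion cost between consecutive stops i–j is d(i,K) + d(K,j) − d(i,j):
  between D and L: 19 + 15 − 4 = 30
  between L and R: 15 + 18 − 11 = 22
  between R and A: 18 + 9 − 12 = 15
  between A and Z: 9 + 12 − 7 = 14
  between Z and D: 12 + 19 − 13 = 18
Cheapest insertion is between A and Z, adding 14.
New total = 47 + 14 = 61.

+14 km — insert K between A and Z.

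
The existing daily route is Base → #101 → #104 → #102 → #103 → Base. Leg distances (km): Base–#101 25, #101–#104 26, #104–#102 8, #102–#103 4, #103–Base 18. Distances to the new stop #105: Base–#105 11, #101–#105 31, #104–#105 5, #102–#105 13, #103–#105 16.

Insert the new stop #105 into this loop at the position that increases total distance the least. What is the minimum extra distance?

+9 km — insert #105 between #103 and Base.

Insertion cost between consecutive stops i–j is d(i,#105) + d(#105,j) − d(i,j):
  between Base and #101: 11 + 31 − 25 = 17
  between #101 and #104: 31 + 5 − 26 = 10
  between #104 and #102: 5 + 13 − 8 = 10
  between #102 and #103: 13 + 16 − 4 = 25
  between #103 and Base: 16 + 11 − 18 = 9
Cheapest insertion is between #103 and Base, adding 9.
New total = 81 + 9 = 90.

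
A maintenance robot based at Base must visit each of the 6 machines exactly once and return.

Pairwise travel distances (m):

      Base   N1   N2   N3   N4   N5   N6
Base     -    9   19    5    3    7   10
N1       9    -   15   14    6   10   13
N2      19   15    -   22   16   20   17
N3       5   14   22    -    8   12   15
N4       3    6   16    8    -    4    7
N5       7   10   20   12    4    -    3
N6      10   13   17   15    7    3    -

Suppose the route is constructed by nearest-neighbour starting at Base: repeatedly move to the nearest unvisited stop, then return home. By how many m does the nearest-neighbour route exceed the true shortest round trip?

Base: N4=3, N3=5, N5=7, N1=9, N6=10, N2=19 ⇒ N4
N4: N5=4, N1=6, N6=7, N3=8, N2=16 ⇒ N5
N5: N6=3, N1=10, N3=12, N2=20 ⇒ N6
N6: N1=13, N3=15, N2=17 ⇒ N1
N1: N3=14, N2=15 ⇒ N3
N3: N2=22 ⇒ N2
NN route Base → N4 → N5 → N6 → N1 → N3 → N2 → Base costs 78.
Optimal: Base → N1 → N2 → N6 → N5 → N4 → N3 → Base costs 61 (by enumerating all 360 distinct tours).
Excess = 78 − 61 = 17.

The nearest-neighbour route is 17 m longer than optimal.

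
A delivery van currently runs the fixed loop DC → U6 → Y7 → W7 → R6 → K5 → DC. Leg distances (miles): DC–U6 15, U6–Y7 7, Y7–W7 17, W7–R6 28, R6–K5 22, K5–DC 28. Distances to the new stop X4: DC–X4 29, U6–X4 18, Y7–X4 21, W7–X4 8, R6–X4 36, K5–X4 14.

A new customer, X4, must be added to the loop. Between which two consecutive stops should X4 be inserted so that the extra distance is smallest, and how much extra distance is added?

Adding 12 miles by placing X4 on the Y7–W7 leg.

Insertion cost between consecutive stops i–j is d(i,X4) + d(X4,j) − d(i,j):
  between DC and U6: 29 + 18 − 15 = 32
  between U6 and Y7: 18 + 21 − 7 = 32
  between Y7 and W7: 21 + 8 − 17 = 12
  between W7 and R6: 8 + 36 − 28 = 16
  between R6 and K5: 36 + 14 − 22 = 28
  between K5 and DC: 14 + 29 − 28 = 15
Cheapest insertion is between Y7 and W7, adding 12.
New total = 117 + 12 = 129.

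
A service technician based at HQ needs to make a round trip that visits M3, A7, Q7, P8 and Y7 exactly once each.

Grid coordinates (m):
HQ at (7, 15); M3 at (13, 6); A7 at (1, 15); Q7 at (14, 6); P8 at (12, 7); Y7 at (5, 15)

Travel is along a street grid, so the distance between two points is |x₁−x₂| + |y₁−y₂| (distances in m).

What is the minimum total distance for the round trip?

Shortest round trip = 44 m.

With 5 stops there are 5!/2 = 60 distinct round trips (a route and its reverse cost the same).
HQ - M3 - A7 - Q7 - P8 - Y7 - HQ: 15+21+22+3+15+2 = 78
HQ - M3 - A7 - Q7 - Y7 - P8 - HQ: 15+21+22+18+15+13 = 104
HQ - M3 - A7 - P8 - Q7 - Y7 - HQ: 15+21+19+3+18+2 = 78
HQ - M3 - A7 - P8 - Y7 - Q7 - HQ: 15+21+19+15+18+16 = 104
HQ - M3 - A7 - Y7 - Q7 - P8 - HQ: 15+21+4+18+3+13 = 74
HQ - M3 - A7 - Y7 - P8 - Q7 - HQ: 15+21+4+15+3+16 = 74
HQ - M3 - Q7 - A7 - P8 - Y7 - HQ: 15+1+22+19+15+2 = 74
HQ - M3 - Q7 - A7 - Y7 - P8 - HQ: 15+1+22+4+15+13 = 70
HQ - M3 - Q7 - P8 - A7 - Y7 - HQ: 15+1+3+19+4+2 = 44
HQ - M3 - Q7 - P8 - Y7 - A7 - HQ: 15+1+3+15+4+6 = 44
HQ - M3 - Q7 - Y7 - A7 - P8 - HQ: 15+1+18+4+19+13 = 70
HQ - M3 - Q7 - Y7 - P8 - A7 - HQ: 15+1+18+15+19+6 = 74
HQ - M3 - P8 - A7 - Q7 - Y7 - HQ: 15+2+19+22+18+2 = 78
HQ - M3 - P8 - A7 - Y7 - Q7 - HQ: 15+2+19+4+18+16 = 74
… (46 more)
The minimum is 44.
One optimal route: HQ → M3 → Q7 → P8 → A7 → Y7 → HQ (or its reverse).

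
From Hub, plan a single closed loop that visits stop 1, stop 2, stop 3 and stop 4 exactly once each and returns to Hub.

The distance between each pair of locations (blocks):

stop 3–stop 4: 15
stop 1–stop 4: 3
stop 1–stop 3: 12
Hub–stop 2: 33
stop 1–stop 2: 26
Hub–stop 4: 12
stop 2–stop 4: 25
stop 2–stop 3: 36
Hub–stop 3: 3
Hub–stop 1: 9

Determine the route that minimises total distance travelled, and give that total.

Minimum total distance: 76 blocks.

With 4 stops there are 4!/2 = 12 distinct round trips (a route and its reverse cost the same).
Hub→stop 1→stop 2→stop 3→stop 4→Hub: 9+26+36+15+12 = 98
Hub→stop 1→stop 2→stop 4→stop 3→Hub: 9+26+25+15+3 = 78
Hub→stop 1→stop 3→stop 2→stop 4→Hub: 9+12+36+25+12 = 94
Hub→stop 1→stop 3→stop 4→stop 2→Hub: 9+12+15+25+33 = 94
Hub→stop 1→stop 4→stop 2→stop 3→Hub: 9+3+25+36+3 = 76
Hub→stop 1→stop 4→stop 3→stop 2→Hub: 9+3+15+36+33 = 96
Hub→stop 2→stop 1→stop 3→stop 4→Hub: 33+26+12+15+12 = 98
Hub→stop 2→stop 1→stop 4→stop 3→Hub: 33+26+3+15+3 = 80
Hub→stop 2→stop 3→stop 1→stop 4→Hub: 33+36+12+3+12 = 96
Hub→stop 2→stop 4→stop 1→stop 3→Hub: 33+25+3+12+3 = 76
Hub→stop 3→stop 1→stop 2→stop 4→Hub: 3+12+26+25+12 = 78
Hub→stop 3→stop 2→stop 1→stop 4→Hub: 3+36+26+3+12 = 80
The minimum is 76.
One optimal route: Hub → stop 1 → stop 4 → stop 2 → stop 3 → Hub (or its reverse).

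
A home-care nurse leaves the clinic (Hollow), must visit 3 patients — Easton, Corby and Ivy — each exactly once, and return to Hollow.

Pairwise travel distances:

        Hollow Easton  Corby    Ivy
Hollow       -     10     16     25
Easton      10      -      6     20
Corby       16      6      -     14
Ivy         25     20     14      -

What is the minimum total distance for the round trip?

Hollow→Easton→Corby→Ivy→Hollow: 10+6+14+25 = 55
Hollow→Easton→Ivy→Corby→Hollow: 10+20+14+16 = 60
Hollow→Corby→Easton→Ivy→Hollow: 16+6+20+25 = 67
The minimum is 55.
One optimal route: Hollow → Easton → Corby → Ivy → Hollow (or its reverse).

Minimum total distance: 55.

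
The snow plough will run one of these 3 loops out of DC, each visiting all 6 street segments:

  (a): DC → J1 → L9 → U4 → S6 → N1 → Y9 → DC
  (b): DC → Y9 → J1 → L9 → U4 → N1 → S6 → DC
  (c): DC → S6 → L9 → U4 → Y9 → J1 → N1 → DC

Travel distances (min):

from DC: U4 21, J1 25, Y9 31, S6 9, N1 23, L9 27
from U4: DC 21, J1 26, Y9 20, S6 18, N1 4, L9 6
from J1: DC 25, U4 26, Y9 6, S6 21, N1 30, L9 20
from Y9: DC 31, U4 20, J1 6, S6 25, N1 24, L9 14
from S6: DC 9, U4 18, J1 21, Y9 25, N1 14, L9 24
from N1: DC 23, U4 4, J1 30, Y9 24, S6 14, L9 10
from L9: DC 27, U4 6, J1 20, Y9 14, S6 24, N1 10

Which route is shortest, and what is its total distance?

90 min — (b) is the shortest.

(a): 25 + 20 + 6 + 18 + 14 + 24 + 31 = 138
(b): 31 + 6 + 20 + 6 + 4 + 14 + 9 = 90
(c): 9 + 24 + 6 + 20 + 6 + 30 + 23 = 118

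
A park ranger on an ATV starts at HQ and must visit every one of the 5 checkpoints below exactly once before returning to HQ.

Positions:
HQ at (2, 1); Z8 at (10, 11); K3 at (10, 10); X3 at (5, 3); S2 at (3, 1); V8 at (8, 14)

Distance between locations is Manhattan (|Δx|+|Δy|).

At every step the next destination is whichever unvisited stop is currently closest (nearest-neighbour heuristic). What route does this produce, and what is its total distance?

42 along HQ → S2 → X3 → K3 → Z8 → V8 → HQ.

From HQ: distances to unvisited — S2=1, X3=5, K3=17, Z8=18, V8=19. Nearest is S2 (1).
From S2: distances to unvisited — X3=4, K3=16, Z8=17, V8=18. Nearest is X3 (4).
From X3: distances to unvisited — K3=12, Z8=13, V8=14. Nearest is K3 (12).
From K3: distances to unvisited — Z8=1, V8=6. Nearest is Z8 (1).
From Z8: distances to unvisited — V8=5. Nearest is V8 (5).
Return V8→HQ: 19.
Total = 1 + 4 + 12 + 1 + 5 + 19 = 42.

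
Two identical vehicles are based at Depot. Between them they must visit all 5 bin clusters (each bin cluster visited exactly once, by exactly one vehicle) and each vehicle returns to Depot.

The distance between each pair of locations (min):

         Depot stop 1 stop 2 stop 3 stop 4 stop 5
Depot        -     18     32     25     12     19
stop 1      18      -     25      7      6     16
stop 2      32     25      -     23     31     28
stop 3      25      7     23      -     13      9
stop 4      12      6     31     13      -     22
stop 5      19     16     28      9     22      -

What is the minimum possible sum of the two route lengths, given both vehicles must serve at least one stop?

There are 2^4 − 1 = 15 ways to divide the 5 stops into two non-empty groups. For each, the best each vehicle can do is its own shortest tour through its group:
  {stop 1} + {stop 2, stop 3, stop 4, stop 5}: 36 + 94 = 130
  {stop 2} + {stop 1, stop 3, stop 4, stop 5}: 64 + 53 = 117
  {stop 1, stop 2} + {stop 3, stop 4, stop 5}: 75 + 53 = 128
  {stop 3} + {stop 1, stop 2, stop 4, stop 5}: 50 + 90 = 140
  {stop 1, stop 3} + {stop 2, stop 4, stop 5}: 50 + 90 = 140
  {stop 2, stop 3} + {stop 1, stop 4, stop 5}: 80 + 53 = 133
  … (15 splits in total)
  {stop 4} + {stop 1, stop 2, stop 3, stop 5}: 24 + 92 = 116  ← best
Best: vehicle 1 Depot → stop 4 → Depot = 24; vehicle 2 Depot → stop 2 → stop 1 → stop 3 → stop 5 → Depot = 92; combined 116.

Minimum combined distance: 116 min.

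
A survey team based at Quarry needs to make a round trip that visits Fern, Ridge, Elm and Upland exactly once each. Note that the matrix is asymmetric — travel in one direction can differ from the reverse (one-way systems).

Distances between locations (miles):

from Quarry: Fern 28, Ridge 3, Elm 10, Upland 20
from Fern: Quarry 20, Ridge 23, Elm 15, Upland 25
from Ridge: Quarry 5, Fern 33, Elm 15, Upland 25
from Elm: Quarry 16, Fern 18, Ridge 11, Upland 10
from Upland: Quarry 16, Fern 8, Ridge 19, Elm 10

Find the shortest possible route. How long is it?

Quarry - Fern - Ridge - Elm - Upland - Quarry: 28+23+15+10+16 = 92
Quarry - Fern - Ridge - Upland - Elm - Quarry: 28+23+25+10+16 = 102
Quarry - Fern - Elm - Ridge - Upland - Quarry: 28+15+11+25+16 = 95
Quarry - Fern - Elm - Upland - Ridge - Quarry: 28+15+10+19+5 = 77
Quarry - Fern - Upland - Ridge - Elm - Quarry: 28+25+19+15+16 = 103
Quarry - Fern - Upland - Elm - Ridge - Quarry: 28+25+10+11+5 = 79
Quarry - Ridge - Fern - Elm - Upland - Quarry: 3+33+15+10+16 = 77
Quarry - Ridge - Fern - Upland - Elm - Quarry: 3+33+25+10+16 = 87
Quarry - Ridge - Elm - Fern - Upland - Quarry: 3+15+18+25+16 = 77
Quarry - Ridge - Elm - Upland - Fern - Quarry: 3+15+10+8+20 = 56
Quarry - Ridge - Upland - Fern - Elm - Quarry: 3+25+8+15+16 = 67
Quarry - Ridge - Upland - Elm - Fern - Quarry: 3+25+10+18+20 = 76
Quarry - Elm - Fern - Ridge - Upland - Quarry: 10+18+23+25+16 = 92
Quarry - Elm - Fern - Upland - Ridge - Quarry: 10+18+25+19+5 = 77
… (10 more)
The minimum is 56.
One optimal route: Quarry → Ridge → Elm → Upland → Fern → Quarry.

Minimum total distance: 56 miles.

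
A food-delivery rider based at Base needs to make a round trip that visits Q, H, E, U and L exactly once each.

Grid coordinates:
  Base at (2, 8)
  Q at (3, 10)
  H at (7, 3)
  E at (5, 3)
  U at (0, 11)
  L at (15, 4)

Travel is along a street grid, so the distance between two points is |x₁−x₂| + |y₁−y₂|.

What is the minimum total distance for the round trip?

Minimum total distance: 46.

Base→Q→H→E→U→L→Base: 3+11+2+13+22+17 = 68
Base→Q→H→E→L→U→Base: 3+11+2+11+22+5 = 54
Base→Q→H→U→E→L→Base: 3+11+15+13+11+17 = 70
Base→Q→H→U→L→E→Base: 3+11+15+22+11+8 = 70
Base→Q→H→L→E→U→Base: 3+11+9+11+13+5 = 52
Base→Q→H→L→U→E→Base: 3+11+9+22+13+8 = 66
Base→Q→E→H→U→L→Base: 3+9+2+15+22+17 = 68
Base→Q→E→H→L→U→Base: 3+9+2+9+22+5 = 50
Base→Q→E→U→H→L→Base: 3+9+13+15+9+17 = 66
Base→Q→E→U→L→H→Base: 3+9+13+22+9+10 = 66
Base→Q→E→L→H→U→Base: 3+9+11+9+15+5 = 52
Base→Q→E→L→U→H→Base: 3+9+11+22+15+10 = 70
Base→Q→U→H→E→L→Base: 3+4+15+2+11+17 = 52
Base→Q→U→H→L→E→Base: 3+4+15+9+11+8 = 50
… (46 more)
Base→E→H→L→Q→U→Base: 8+2+9+18+4+5 = 46  ← best
The minimum is 46.
One optimal route: Base → E → H → L → Q → U → Base (or its reverse).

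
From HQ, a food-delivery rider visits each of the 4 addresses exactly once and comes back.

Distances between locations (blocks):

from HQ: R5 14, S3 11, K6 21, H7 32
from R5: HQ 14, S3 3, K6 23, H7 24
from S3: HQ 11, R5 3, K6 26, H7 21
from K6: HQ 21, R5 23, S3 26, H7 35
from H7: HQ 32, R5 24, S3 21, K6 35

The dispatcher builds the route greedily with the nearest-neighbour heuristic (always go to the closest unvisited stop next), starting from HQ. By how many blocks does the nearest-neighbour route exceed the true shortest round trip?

HQ: S3=11, R5=14, K6=21, H7=32 ⇒ S3
S3: R5=3, H7=21, K6=26 ⇒ R5
R5: K6=23, H7=24 ⇒ K6
K6: H7=35 ⇒ H7
NN route HQ → S3 → R5 → K6 → H7 → HQ costs 104.
Optimal: HQ → R5 → S3 → H7 → K6 → HQ costs 94 (by enumerating all 12 distinct tours).
Excess = 104 − 94 = 10.

10 blocks longer than the optimal tour.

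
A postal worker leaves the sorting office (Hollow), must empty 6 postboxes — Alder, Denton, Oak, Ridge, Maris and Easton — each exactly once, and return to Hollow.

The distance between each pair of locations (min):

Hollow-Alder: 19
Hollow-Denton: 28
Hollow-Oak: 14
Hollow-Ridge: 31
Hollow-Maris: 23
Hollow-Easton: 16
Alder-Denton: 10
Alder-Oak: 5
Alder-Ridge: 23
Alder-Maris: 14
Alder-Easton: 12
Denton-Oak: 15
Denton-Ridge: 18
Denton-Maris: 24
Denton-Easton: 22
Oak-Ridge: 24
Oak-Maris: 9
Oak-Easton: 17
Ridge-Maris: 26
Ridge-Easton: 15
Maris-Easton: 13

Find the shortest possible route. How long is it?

There are 360 distinct closed tours to check (reversals are equivalent).
Hollow→Alder→Denton→Oak→Ridge→Maris→Easton→Hollow: 19+10+15+24+26+13+16 = 123
Hollow→Alder→Denton→Oak→Ridge→Easton→Maris→Hollow: 19+10+15+24+15+13+23 = 119
Hollow→Alder→Denton→Oak→Maris→Ridge→Easton→Hollow: 19+10+15+9+26+15+16 = 110
Hollow→Alder→Denton→Oak→Maris→Easton→Ridge→Hollow: 19+10+15+9+13+15+31 = 112
Hollow→Alder→Denton→Oak→Easton→Ridge→Maris→Hollow: 19+10+15+17+15+26+23 = 125
Hollow→Alder→Denton→Oak→Easton→Maris→Ridge→Hollow: 19+10+15+17+13+26+31 = 131
Hollow→Alder→Denton→Ridge→Oak→Maris→Easton→Hollow: 19+10+18+24+9+13+16 = 109
Hollow→Alder→Denton→Ridge→Oak→Easton→Maris→Hollow: 19+10+18+24+17+13+23 = 124
… (352 more)
Hollow→Oak→Maris→Alder→Denton→Ridge→Easton→Hollow: 14+9+14+10+18+15+16 = 96  ← best
The minimum is 96.
One optimal route: Hollow → Oak → Maris → Alder → Denton → Ridge → Easton → Hollow (or its reverse).

Shortest round trip = 96 min.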